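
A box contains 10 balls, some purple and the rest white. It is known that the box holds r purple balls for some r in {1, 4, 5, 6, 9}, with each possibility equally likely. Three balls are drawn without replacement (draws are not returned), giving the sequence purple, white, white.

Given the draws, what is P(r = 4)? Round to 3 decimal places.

0.330

Under each hypothesis, the probability of the observed sequence is: P(data | r = 1) = (1/10)(9/9)(8/8) = 1/10; P(data | r = 4) = (4/10)(6/9)(5/8) = 1/6; P(data | r = 5) = (5/10)(5/9)(4/8) = 5/36; P(data | r = 6) = (6/10)(4/9)(3/8) = 1/10; P(data | r = 9) = (9/10)(1/9)(0/8) = 0.
The prior-weighted likelihoods are 1/5 · 1/10 = 1/50, 1/5 · 1/6 = 1/30, 1/5 · 5/36 = 1/36, 1/5 · 1/10 = 1/50, 1/5 · 0 = 0; these sum to 91/900.
So P(r = 4 | data) = (1/30) / (91/900) = 30/91.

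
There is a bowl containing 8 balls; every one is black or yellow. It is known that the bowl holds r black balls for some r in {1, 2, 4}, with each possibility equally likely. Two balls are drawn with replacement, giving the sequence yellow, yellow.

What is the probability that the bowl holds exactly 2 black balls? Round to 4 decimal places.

0.3564

For each hypothesis, P(data | H) works out to: P(data | r = 1) = (7/8)(7/8) = 49/64; P(data | r = 2) = (6/8)(6/8) = 9/16; P(data | r = 4) = (4/8)(4/8) = 1/4.
The prior-weighted likelihoods are 1/3 · 49/64 = 49/192, 1/3 · 9/16 = 3/16, 1/3 · 1/4 = 1/12; with total 101/192.
Hence P(r = 2 | data) = (3/16) / (101/192) = 36/101.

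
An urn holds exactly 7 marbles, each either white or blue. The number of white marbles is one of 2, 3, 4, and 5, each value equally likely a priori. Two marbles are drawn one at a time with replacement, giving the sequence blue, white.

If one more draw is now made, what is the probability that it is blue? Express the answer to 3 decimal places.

Compute the likelihood of the observed sequence for each case: P(data | r = 2) = (5/7)(2/7) = 10/49; P(data | r = 3) = (4/7)(3/7) = 12/49; P(data | r = 4) = (3/7)(4/7) = 12/49; P(data | r = 5) = (2/7)(5/7) = 10/49.
The prior-weighted likelihoods are 1/4 · 10/49 = 5/98, 1/4 · 12/49 = 3/49, 1/4 · 12/49 = 3/49, 1/4 · 10/49 = 5/98; summing to 11/49.
Dividing through by the total gives posterior P(r = 2 | data) = 5/22, P(r = 3 | data) = 3/11, P(r = 4 | data) = 3/11, P(r = 5 | data) = 5/22.
Averaging over the posterior, P(blue next | data) = (5/7)(5/22) + (4/7)(3/11) + (3/7)(3/11) + (2/7)(5/22) = 1/2.

0.500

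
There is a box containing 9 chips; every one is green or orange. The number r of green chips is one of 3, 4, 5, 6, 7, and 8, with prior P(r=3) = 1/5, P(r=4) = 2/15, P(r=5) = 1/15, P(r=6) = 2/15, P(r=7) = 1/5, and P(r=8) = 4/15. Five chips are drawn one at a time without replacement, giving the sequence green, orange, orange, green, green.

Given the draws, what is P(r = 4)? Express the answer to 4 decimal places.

0.1951

The likelihood of the observed sequence under each hypothesis: P(data | r = 3) = (3/9)(6/8)(5/7)(2/6)(1/5) = 0.011905; P(data | r = 4) = (4/9)(5/8)(4/7)(3/6)(2/5) = 0.031746; P(data | r = 5) = (5/9)(4/8)(3/7)(4/6)(3/5) = 0.047619; P(data | r = 6) = (6/9)(3/8)(2/7)(5/6)(4/5) = 0.047619; P(data | r = 7) = (7/9)(2/8)(1/7)(6/6)(5/5) = 0.027778; P(data | r = 8) = (8/9)(1/8)(0/7) = 0.
Multiplying each by its prior: 1/5 · 0.011905 = 0.002381, 2/15 · 0.031746 = 0.0042328, 1/15 · 0.047619 = 0.0031746, 2/15 · 0.047619 = 0.0063492, 1/5 · 0.027778 = 0.0055556, 4/15 · 0 = 0; summing to 0.021693.
Hence P(r = 4 | data) = (0.0042328) / (0.021693) = 0.19512.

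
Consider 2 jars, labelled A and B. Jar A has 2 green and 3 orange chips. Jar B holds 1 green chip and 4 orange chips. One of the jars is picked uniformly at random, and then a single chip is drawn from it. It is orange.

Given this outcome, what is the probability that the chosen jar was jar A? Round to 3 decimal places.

Under each hypothesis, the probability of this draw is: P(data | jar A) = (3/5) = 3/5; P(data | jar B) = (4/5) = 4/5.
Multiplying each by its prior: 1/2 · 3/5 = 3/10, 1/2 · 4/5 = 2/5; with total 7/10.
By Bayes' rule, P(jar A | data) = (3/10) / (7/10) = 3/7.

0.429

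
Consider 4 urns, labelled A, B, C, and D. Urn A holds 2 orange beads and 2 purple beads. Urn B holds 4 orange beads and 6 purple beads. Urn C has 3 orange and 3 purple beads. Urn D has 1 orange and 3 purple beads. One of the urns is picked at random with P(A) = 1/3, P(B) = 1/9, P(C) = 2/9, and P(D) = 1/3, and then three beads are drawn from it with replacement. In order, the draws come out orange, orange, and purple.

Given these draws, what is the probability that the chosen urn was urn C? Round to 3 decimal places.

The likelihood of the observed sequence under each hypothesis: P(data | urn A) = (2/4)(2/4)(2/4) = 0.125; P(data | urn B) = (4/10)(4/10)(6/10) = 0.096; P(data | urn C) = (3/6)(3/6)(3/6) = 0.125; P(data | urn D) = (1/4)(1/4)(3/4) = 0.046875.
Weighting by the prior gives 1/3 · 0.125 = 0.041667, 1/9 · 0.096 = 0.010667, 2/9 · 0.125 = 0.027778, 1/3 · 0.046875 = 0.015625; these sum to 0.095736.
Hence P(urn C | data) = (0.027778) / (0.095736) = 0.29015.

0.290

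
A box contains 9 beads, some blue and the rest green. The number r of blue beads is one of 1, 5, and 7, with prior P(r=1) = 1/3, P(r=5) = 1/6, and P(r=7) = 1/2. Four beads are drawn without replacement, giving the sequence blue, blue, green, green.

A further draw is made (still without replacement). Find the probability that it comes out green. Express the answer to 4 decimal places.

0.1951

For each hypothesis, P(data | H) works out to: P(data | r = 1) = (1/9)(0/8) = 0; P(data | r = 5) = (5/9)(4/8)(4/7)(3/6) = 0.079365; P(data | r = 7) = (7/9)(6/8)(2/7)(1/6) = 0.027778.
The prior-weighted likelihoods are 1/3 · 0 = 0, 1/6 · 0.079365 = 0.013228, 1/2 · 0.027778 = 0.013889; summing to 0.027116.
The posterior is then P(r = 1 | data) = 0, P(r = 5 | data) = 0.4878, P(r = 7 | data) = 0.5122.
Averaging over the posterior, P(green next | data) = (2/5)(0.4878) + (0)(0.5122) = 0.19512.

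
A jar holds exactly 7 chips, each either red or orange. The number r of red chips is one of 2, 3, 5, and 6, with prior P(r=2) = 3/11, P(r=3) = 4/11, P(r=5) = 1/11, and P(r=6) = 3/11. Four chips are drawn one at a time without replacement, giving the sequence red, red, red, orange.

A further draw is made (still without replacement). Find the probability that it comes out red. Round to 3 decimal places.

Under each hypothesis, the probability of the observed sequence is: P(data | r = 2) = (2/7)(1/6)(0/5) = 0; P(data | r = 3) = (3/7)(2/6)(1/5)(4/4) = 1/35; P(data | r = 5) = (5/7)(4/6)(3/5)(2/4) = 1/7; P(data | r = 6) = (6/7)(5/6)(4/5)(1/4) = 1/7.
The prior-weighted likelihoods are 3/11 · 0 = 0, 4/11 · 1/35 = 4/385, 1/11 · 1/7 = 1/77, 3/11 · 1/7 = 3/77; summing to 24/385.
The posterior is then P(r = 2 | data) = 0, P(r = 3 | data) = 1/6, P(r = 5 | data) = 5/24, P(r = 6 | data) = 5/8.
Averaging over the posterior, P(red next | data) = (0)(1/6) + (2/3)(5/24) + (1)(5/8) = 55/72.

0.764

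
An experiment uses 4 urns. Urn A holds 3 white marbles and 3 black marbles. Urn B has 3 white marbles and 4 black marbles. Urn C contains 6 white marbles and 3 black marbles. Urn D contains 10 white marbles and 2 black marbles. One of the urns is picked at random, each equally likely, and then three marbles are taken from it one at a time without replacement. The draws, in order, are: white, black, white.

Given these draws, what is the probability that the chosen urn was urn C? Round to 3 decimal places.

0.308

The likelihood of the observed sequence under each hypothesis: P(data | urn A) = (3/6)(3/5)(2/4) = 0.15; P(data | urn B) = (3/7)(4/6)(2/5) = 0.11429; P(data | urn C) = (6/9)(3/8)(5/7) = 0.17857; P(data | urn D) = (10/12)(2/11)(9/10) = 0.13636.
The prior-weighted likelihoods are 1/4 · 0.15 = 0.0375, 1/4 · 0.11429 = 0.028571, 1/4 · 0.17857 = 0.044643, 1/4 · 0.13636 = 0.034091; with total 0.14481.
Therefore the posterior P(urn C | data) = (0.044643) / (0.14481) = 0.3083.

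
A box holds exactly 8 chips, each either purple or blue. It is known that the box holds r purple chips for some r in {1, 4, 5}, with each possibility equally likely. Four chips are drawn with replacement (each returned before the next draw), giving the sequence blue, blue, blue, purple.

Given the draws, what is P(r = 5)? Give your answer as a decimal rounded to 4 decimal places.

Compute the likelihood of the observed sequence for each case: P(data | r = 1) = (7/8)(7/8)(7/8)(1/8) = 0.08374; P(data | r = 4) = (4/8)(4/8)(4/8)(4/8) = 0.0625; P(data | r = 5) = (3/8)(3/8)(3/8)(5/8) = 0.032959.
Multiplying each by its prior: 1/3 · 0.08374 = 0.027913, 1/3 · 0.0625 = 0.020833, 1/3 · 0.032959 = 0.010986; summing to 0.059733.
Hence P(r = 5 | data) = (0.010986) / (0.059733) = 0.18392.

0.1839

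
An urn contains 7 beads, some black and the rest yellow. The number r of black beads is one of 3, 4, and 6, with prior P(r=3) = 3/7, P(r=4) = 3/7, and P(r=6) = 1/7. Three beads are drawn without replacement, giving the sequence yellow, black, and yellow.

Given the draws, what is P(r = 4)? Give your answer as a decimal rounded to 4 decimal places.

0.4000

Under each hypothesis, the probability of the observed sequence is: P(data | r = 3) = (4/7)(3/6)(3/5) = 6/35; P(data | r = 4) = (3/7)(4/6)(2/5) = 4/35; P(data | r = 6) = (1/7)(6/6)(0/5) = 0.
Weighting by the prior gives 3/7 · 6/35 = 18/245, 3/7 · 4/35 = 12/245, 1/7 · 0 = 0; these sum to 6/49.
By Bayes' rule, P(r = 4 | data) = (12/245) / (6/49) = 2/5.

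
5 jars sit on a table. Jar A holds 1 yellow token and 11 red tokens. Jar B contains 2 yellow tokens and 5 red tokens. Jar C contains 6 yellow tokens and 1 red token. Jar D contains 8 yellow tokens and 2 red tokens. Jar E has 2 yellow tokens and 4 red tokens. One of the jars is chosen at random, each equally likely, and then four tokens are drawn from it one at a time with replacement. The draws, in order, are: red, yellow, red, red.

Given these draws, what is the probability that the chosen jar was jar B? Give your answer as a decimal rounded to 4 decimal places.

For each hypothesis, P(data | H) works out to: P(data | jar A) = (11/12)(1/12)(11/12)(11/12) = 0.064188; P(data | jar B) = (5/7)(2/7)(5/7)(5/7) = 0.10412; P(data | jar C) = (1/7)(6/7)(1/7)(1/7) = 0.002499; P(data | jar D) = (2/10)(8/10)(2/10)(2/10) = 0.0064; P(data | jar E) = (4/6)(2/6)(4/6)(4/6) = 0.098765.
Weighting by the prior gives 1/5 · 0.064188 = 0.012838, 1/5 · 0.10412 = 0.020825, 1/5 · 0.002499 = 0.00049979, 1/5 · 0.0064 = 0.00128, 1/5 · 0.098765 = 0.019753; summing to 0.055195.
Hence P(jar B | data) = (0.020825) / (0.055195) = 0.37729.

0.3773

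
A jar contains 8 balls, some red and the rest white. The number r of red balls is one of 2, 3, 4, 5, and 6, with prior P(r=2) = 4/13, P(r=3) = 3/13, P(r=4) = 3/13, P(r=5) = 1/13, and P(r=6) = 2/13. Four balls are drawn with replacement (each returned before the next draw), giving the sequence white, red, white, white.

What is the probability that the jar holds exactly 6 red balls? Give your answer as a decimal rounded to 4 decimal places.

The likelihood of the observed sequence under each hypothesis: P(data | r = 2) = (6/8)(2/8)(6/8)(6/8) = 0.10547; P(data | r = 3) = (5/8)(3/8)(5/8)(5/8) = 0.091553; P(data | r = 4) = (4/8)(4/8)(4/8)(4/8) = 0.0625; P(data | r = 5) = (3/8)(5/8)(3/8)(3/8) = 0.032959; P(data | r = 6) = (2/8)(6/8)(2/8)(2/8) = 0.011719.
Multiplying each by its prior: 4/13 · 0.10547 = 0.032452, 3/13 · 0.091553 = 0.021128, 3/13 · 0.0625 = 0.014423, 1/13 · 0.032959 = 0.0025353, 2/13 · 0.011719 = 0.0018029; these sum to 0.072341.
By Bayes' rule, P(r = 6 | data) = (0.0018029) / (0.072341) = 0.024922.

0.0249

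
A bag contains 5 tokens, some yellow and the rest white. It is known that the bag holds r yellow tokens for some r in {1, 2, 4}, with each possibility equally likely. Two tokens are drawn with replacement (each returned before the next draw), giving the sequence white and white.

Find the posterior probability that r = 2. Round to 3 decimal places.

The likelihood of the observed sequence under each hypothesis: P(data | r = 1) = (4/5)(4/5) = 16/25; P(data | r = 2) = (3/5)(3/5) = 9/25; P(data | r = 4) = (1/5)(1/5) = 1/25.
Weighting by the prior gives 1/3 · 16/25 = 16/75, 1/3 · 9/25 = 3/25, 1/3 · 1/25 = 1/75; summing to 26/75.
Therefore the posterior P(r = 2 | data) = (3/25) / (26/75) = 9/26.

0.346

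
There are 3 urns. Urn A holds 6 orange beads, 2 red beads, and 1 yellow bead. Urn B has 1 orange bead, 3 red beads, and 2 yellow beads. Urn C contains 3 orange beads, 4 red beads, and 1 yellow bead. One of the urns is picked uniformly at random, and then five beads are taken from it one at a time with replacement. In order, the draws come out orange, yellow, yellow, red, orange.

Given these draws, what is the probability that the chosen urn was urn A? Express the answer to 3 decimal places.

Compute the likelihood of the observed sequence for each case: P(data | urn A) = (6/9)(1/9)(1/9)(2/9)(6/9) = 0.0012193; P(data | urn B) = (1/6)(2/6)(2/6)(3/6)(1/6) = 0.0015432; P(data | urn C) = (3/8)(1/8)(1/8)(4/8)(3/8) = 0.0010986.
The prior-weighted likelihoods are 1/3 · 0.0012193 = 0.00040644, 1/3 · 0.0015432 = 0.0005144, 1/3 · 0.0010986 = 0.00036621; summing to 0.0012871.
So P(urn A | data) = (0.00040644) / (0.0012871) = 0.31579.

0.316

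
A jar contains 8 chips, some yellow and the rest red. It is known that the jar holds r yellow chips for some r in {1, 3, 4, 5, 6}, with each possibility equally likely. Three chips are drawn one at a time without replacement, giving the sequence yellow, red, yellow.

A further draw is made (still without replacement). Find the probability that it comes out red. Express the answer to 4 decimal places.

0.4485

The likelihood of the observed sequence under each hypothesis: P(data | r = 1) = (1/8)(7/7)(0/6) = 0; P(data | r = 3) = (3/8)(5/7)(2/6) = 5/56; P(data | r = 4) = (4/8)(4/7)(3/6) = 1/7; P(data | r = 5) = (5/8)(3/7)(4/6) = 5/28; P(data | r = 6) = (6/8)(2/7)(5/6) = 5/28.
Multiplying each by its prior: 1/5 · 0 = 0, 1/5 · 5/56 = 1/56, 1/5 · 1/7 = 1/35, 1/5 · 5/28 = 1/28, 1/5 · 5/28 = 1/28; summing to 33/280.
Dividing through by the total gives posterior P(r = 1 | data) = 0, P(r = 3 | data) = 5/33, P(r = 4 | data) = 8/33, P(r = 5 | data) = 10/33, P(r = 6 | data) = 10/33.
So P(red next | data) = Σ P(red next | H) P(H | data) = (4/5)(5/33) + (3/5)(8/33) + (2/5)(10/33) + (1/5)(10/33) = 74/165.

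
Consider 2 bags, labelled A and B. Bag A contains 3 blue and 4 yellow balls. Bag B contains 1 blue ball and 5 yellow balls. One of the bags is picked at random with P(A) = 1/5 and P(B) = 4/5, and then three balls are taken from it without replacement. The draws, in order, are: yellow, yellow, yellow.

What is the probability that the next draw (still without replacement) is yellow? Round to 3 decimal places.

Under each hypothesis, the probability of the observed sequence is: P(data | bag A) = (4/7)(3/6)(2/5) = 4/35; P(data | bag B) = (5/6)(4/5)(3/4) = 1/2.
The prior-weighted likelihoods are 1/5 · 4/35 = 4/175, 4/5 · 1/2 = 2/5; summing to 74/175.
Dividing through by the total gives posterior P(bag A | data) = 2/37, P(bag B | data) = 35/37.
The predictive probability is P(yellow next | data) = (1/4)(2/37) + (2/3)(35/37) = 143/222.

0.644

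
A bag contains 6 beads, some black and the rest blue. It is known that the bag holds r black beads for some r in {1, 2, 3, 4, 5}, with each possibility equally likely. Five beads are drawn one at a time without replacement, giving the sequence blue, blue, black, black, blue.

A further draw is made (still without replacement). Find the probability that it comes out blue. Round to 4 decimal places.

Under each hypothesis, the probability of the observed sequence is: P(data | r = 1) = (5/6)(4/5)(1/4)(0/3) = 0; P(data | r = 2) = (4/6)(3/5)(2/4)(1/3)(2/2) = 1/15; P(data | r = 3) = (3/6)(2/5)(3/4)(2/3)(1/2) = 1/20; P(data | r = 4) = (2/6)(1/5)(4/4)(3/3)(0/2) = 0; P(data | r = 5) = (1/6)(0/5) = 0.
Multiplying each by its prior: 1/5 · 0 = 0, 1/5 · 1/15 = 1/75, 1/5 · 1/20 = 1/100, 1/5 · 0 = 0, 1/5 · 0 = 0; these sum to 7/300.
Dividing through by the total gives posterior P(r = 1 | data) = 0, P(r = 2 | data) = 4/7, P(r = 3 | data) = 3/7, P(r = 4 | data) = 0, P(r = 5 | data) = 0.
So P(blue next | data) = Σ P(blue next | H) P(H | data) = (1)(4/7) + (0)(3/7) = 4/7.

0.5714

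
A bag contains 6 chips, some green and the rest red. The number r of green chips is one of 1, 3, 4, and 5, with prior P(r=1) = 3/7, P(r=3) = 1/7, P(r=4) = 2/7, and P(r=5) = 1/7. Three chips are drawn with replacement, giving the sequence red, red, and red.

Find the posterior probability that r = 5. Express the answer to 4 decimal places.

0.0024

For each hypothesis, P(data | H) works out to: P(data | r = 1) = (5/6)(5/6)(5/6) = 0.5787; P(data | r = 3) = (3/6)(3/6)(3/6) = 0.125; P(data | r = 4) = (2/6)(2/6)(2/6) = 0.037037; P(data | r = 5) = (1/6)(1/6)(1/6) = 0.0046296.
Multiplying each by its prior: 3/7 · 0.5787 = 0.24802, 1/7 · 0.125 = 0.017857, 2/7 · 0.037037 = 0.010582, 1/7 · 0.0046296 = 0.00066138; with total 0.27712.
By Bayes' rule, P(r = 5 | data) = (0.00066138) / (0.27712) = 0.0023866.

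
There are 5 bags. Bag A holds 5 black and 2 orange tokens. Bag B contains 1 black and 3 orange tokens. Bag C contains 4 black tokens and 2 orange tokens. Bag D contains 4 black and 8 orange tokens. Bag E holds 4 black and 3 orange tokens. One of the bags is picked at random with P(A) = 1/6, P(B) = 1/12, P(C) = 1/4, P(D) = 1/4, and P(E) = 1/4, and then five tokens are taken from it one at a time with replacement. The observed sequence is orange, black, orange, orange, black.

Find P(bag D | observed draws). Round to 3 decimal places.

For each hypothesis, P(data | H) works out to: P(data | bag A) = (2/7)(5/7)(2/7)(2/7)(5/7) = 0.0119; P(data | bag B) = (3/4)(1/4)(3/4)(3/4)(1/4) = 0.026367; P(data | bag C) = (2/6)(4/6)(2/6)(2/6)(4/6) = 0.016461; P(data | bag D) = (8/12)(4/12)(8/12)(8/12)(4/12) = 0.032922; P(data | bag E) = (3/7)(4/7)(3/7)(3/7)(4/7) = 0.025704.
The prior-weighted likelihoods are 1/6 · 0.0119 = 0.0019833, 1/12 · 0.026367 = 0.0021973, 1/4 · 0.016461 = 0.0041152, 1/4 · 0.032922 = 0.0082305, 1/4 · 0.025704 = 0.0064259; with total 0.022952.
Therefore the posterior P(bag D | data) = (0.0082305) / (0.022952) = 0.35859.

0.359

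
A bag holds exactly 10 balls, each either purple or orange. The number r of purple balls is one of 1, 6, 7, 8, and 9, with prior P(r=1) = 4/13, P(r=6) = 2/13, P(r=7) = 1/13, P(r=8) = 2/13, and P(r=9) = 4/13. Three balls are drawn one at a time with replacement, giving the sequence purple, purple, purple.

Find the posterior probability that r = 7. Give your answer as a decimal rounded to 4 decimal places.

0.0727

The likelihood of the observed sequence under each hypothesis: P(data | r = 1) = (1/10)(1/10)(1/10) = 0.001; P(data | r = 6) = (6/10)(6/10)(6/10) = 0.216; P(data | r = 7) = (7/10)(7/10)(7/10) = 0.343; P(data | r = 8) = (8/10)(8/10)(8/10) = 0.512; P(data | r = 9) = (9/10)(9/10)(9/10) = 0.729.
Multiplying each by its prior: 4/13 · 0.001 = 0.00030769, 2/13 · 0.216 = 0.033231, 1/13 · 0.343 = 0.026385, 2/13 · 0.512 = 0.078769, 4/13 · 0.729 = 0.22431; these sum to 0.363.
Hence P(r = 7 | data) = (0.026385) / (0.363) = 0.072685.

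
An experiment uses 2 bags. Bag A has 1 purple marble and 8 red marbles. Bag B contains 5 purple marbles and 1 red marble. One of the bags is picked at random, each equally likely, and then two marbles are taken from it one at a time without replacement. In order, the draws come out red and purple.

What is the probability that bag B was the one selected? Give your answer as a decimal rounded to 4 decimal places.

For each hypothesis, P(data | H) works out to: P(data | bag A) = (8/9)(1/8) = 1/9; P(data | bag B) = (1/6)(5/5) = 1/6.
The prior-weighted likelihoods are 1/2 · 1/9 = 1/18, 1/2 · 1/6 = 1/12; with total 5/36.
Therefore the posterior P(bag B | data) = (1/12) / (5/36) = 3/5.

0.6000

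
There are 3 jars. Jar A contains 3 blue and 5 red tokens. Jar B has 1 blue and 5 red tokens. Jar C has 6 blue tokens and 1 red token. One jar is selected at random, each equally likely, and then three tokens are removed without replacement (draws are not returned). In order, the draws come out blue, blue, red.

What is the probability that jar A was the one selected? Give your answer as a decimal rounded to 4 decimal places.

Under each hypothesis, the probability of the observed sequence is: P(data | jar A) = (3/8)(2/7)(5/6) = 5/56; P(data | jar B) = (1/6)(0/5) = 0; P(data | jar C) = (6/7)(5/6)(1/5) = 1/7.
Multiplying each by its prior: 1/3 · 5/56 = 5/168, 1/3 · 0 = 0, 1/3 · 1/7 = 1/21; with total 13/168.
So P(jar A | data) = (5/168) / (13/168) = 5/13.

0.3846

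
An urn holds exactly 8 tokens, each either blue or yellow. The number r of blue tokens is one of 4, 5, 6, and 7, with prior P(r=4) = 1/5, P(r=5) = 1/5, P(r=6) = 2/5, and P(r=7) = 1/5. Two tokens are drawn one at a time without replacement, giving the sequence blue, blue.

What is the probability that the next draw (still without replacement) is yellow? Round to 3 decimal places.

For each hypothesis, P(data | H) works out to: P(data | r = 4) = (4/8)(3/7) = 3/14; P(data | r = 5) = (5/8)(4/7) = 5/14; P(data | r = 6) = (6/8)(5/7) = 15/28; P(data | r = 7) = (7/8)(6/7) = 3/4.
Weighting by the prior gives 1/5 · 3/14 = 3/70, 1/5 · 5/14 = 1/14, 2/5 · 15/28 = 3/14, 1/5 · 3/4 = 3/20; these sum to 67/140.
Normalising, the posterior is P(r = 4 | data) = 6/67, P(r = 5 | data) = 10/67, P(r = 6 | data) = 30/67, P(r = 7 | data) = 21/67.
Averaging over the posterior, P(yellow next | data) = (2/3)(6/67) + (1/2)(10/67) + (1/3)(30/67) + (1/6)(21/67) = 45/134.

0.336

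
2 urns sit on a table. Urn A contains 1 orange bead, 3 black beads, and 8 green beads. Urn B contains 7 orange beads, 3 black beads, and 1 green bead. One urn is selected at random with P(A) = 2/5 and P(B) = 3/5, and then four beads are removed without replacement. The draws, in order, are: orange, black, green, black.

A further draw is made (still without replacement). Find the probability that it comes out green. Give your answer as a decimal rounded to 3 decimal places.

The likelihood of the observed sequence under each hypothesis: P(data | urn A) = (1/12)(3/11)(8/10)(2/9) = 0.0040404; P(data | urn B) = (7/11)(3/10)(1/9)(2/8) = 0.005303.
Weighting by the prior gives 2/5 · 0.0040404 = 0.0016162, 3/5 · 0.005303 = 0.0031818; with total 0.004798.
The posterior is then P(urn A | data) = 0.33684, P(urn B | data) = 0.66316.
The predictive probability is P(green next | data) = (7/8)(0.33684) + (0)(0.66316) = 0.29474.

0.295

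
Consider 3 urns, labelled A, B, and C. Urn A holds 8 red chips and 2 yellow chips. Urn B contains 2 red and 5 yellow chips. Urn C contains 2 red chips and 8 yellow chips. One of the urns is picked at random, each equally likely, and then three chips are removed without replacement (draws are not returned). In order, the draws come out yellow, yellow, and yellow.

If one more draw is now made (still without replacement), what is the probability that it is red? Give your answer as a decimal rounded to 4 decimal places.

0.3671

Under each hypothesis, the probability of the observed sequence is: P(data | urn A) = (2/10)(1/9)(0/8) = 0; P(data | urn B) = (5/7)(4/6)(3/5) = 2/7; P(data | urn C) = (8/10)(7/9)(6/8) = 7/15.
Multiplying each by its prior: 1/3 · 0 = 0, 1/3 · 2/7 = 2/21, 1/3 · 7/15 = 7/45; with total 79/315.
Normalising, the posterior is P(urn A | data) = 0, P(urn B | data) = 30/79, P(urn C | data) = 49/79.
Averaging over the posterior, P(red next | data) = (1/2)(30/79) + (2/7)(49/79) = 29/79.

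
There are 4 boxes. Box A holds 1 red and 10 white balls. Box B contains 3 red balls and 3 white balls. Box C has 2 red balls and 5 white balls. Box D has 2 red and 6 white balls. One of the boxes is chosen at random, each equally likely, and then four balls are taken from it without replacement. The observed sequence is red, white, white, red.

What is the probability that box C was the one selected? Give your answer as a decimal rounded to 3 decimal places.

0.260

For each hypothesis, P(data | H) works out to: P(data | box A) = (1/11)(10/10)(9/9)(0/8) = 0; P(data | box B) = (3/6)(3/5)(2/4)(2/3) = 1/10; P(data | box C) = (2/7)(5/6)(4/5)(1/4) = 1/21; P(data | box D) = (2/8)(6/7)(5/6)(1/5) = 1/28.
Weighting by the prior gives 1/4 · 0 = 0, 1/4 · 1/10 = 1/40, 1/4 · 1/21 = 1/84, 1/4 · 1/28 = 1/112; these sum to 11/240.
So P(box C | data) = (1/84) / (11/240) = 20/77.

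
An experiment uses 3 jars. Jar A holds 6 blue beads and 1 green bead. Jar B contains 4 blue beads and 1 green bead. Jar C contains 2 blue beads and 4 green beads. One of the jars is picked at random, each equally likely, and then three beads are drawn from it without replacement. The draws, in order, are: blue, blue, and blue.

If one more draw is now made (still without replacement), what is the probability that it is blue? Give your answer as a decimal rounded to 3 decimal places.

0.647

The likelihood of the observed sequence under each hypothesis: P(data | jar A) = (6/7)(5/6)(4/5) = 4/7; P(data | jar B) = (4/5)(3/4)(2/3) = 2/5; P(data | jar C) = (2/6)(1/5)(0/4) = 0.
Multiplying each by its prior: 1/3 · 4/7 = 4/21, 1/3 · 2/5 = 2/15, 1/3 · 0 = 0; with total 34/105.
Dividing through by the total gives posterior P(jar A | data) = 10/17, P(jar B | data) = 7/17, P(jar C | data) = 0.
So P(blue next | data) = Σ P(blue next | H) P(H | data) = (3/4)(10/17) + (1/2)(7/17) = 11/17.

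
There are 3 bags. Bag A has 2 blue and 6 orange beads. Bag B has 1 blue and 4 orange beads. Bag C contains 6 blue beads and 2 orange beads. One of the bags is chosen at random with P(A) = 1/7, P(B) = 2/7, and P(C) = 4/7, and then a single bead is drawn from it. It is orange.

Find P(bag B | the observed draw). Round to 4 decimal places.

0.4776

Compute the likelihood of this draw for each case: P(data | bag A) = (6/8) = 3/4; P(data | bag B) = (4/5) = 4/5; P(data | bag C) = (2/8) = 1/4.
Weighting by the prior gives 1/7 · 3/4 = 3/28, 2/7 · 4/5 = 8/35, 4/7 · 1/4 = 1/7; with total 67/140.
By Bayes' rule, P(bag B | data) = (8/35) / (67/140) = 32/67.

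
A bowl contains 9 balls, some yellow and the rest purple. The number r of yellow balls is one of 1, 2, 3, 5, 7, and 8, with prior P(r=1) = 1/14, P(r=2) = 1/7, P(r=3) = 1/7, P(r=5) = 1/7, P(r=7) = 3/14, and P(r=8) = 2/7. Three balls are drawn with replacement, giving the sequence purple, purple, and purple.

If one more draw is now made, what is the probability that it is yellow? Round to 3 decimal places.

Under each hypothesis, the probability of the observed sequence is: P(data | r = 1) = (8/9)(8/9)(8/9) = 0.70233; P(data | r = 2) = (7/9)(7/9)(7/9) = 0.47051; P(data | r = 3) = (6/9)(6/9)(6/9) = 0.2963; P(data | r = 5) = (4/9)(4/9)(4/9) = 0.087791; P(data | r = 7) = (2/9)(2/9)(2/9) = 0.010974; P(data | r = 8) = (1/9)(1/9)(1/9) = 0.0013717.
Weighting by the prior gives 1/14 · 0.70233 = 0.050167, 1/7 · 0.47051 = 0.067215, 1/7 · 0.2963 = 0.042328, 1/7 · 0.087791 = 0.012542, 3/14 · 0.010974 = 0.0023516, 2/7 · 0.0013717 = 0.00039193; these sum to 0.175.
Normalising, the posterior is P(r = 1 | data) = 0.28667, P(r = 2 | data) = 0.3841, P(r = 3 | data) = 0.24188, P(r = 5 | data) = 0.071669, P(r = 7 | data) = 0.013438, P(r = 8 | data) = 0.0022396.
The predictive probability is P(yellow next | data) = (1/9)(0.28667) + (2/9)(0.3841) + (1/3)(0.24188) + (5/9)(0.071669) + (7/9)(0.013438) + (8/9)(0.0022396) = 0.25009.

0.250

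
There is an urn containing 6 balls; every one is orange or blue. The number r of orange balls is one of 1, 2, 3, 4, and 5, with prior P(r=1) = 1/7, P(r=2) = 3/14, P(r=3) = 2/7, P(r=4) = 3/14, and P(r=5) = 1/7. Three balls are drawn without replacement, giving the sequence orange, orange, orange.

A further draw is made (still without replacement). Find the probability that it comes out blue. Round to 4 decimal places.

The likelihood of the observed sequence under each hypothesis: P(data | r = 1) = (1/6)(0/5) = 0; P(data | r = 2) = (2/6)(1/5)(0/4) = 0; P(data | r = 3) = (3/6)(2/5)(1/4) = 1/20; P(data | r = 4) = (4/6)(3/5)(2/4) = 1/5; P(data | r = 5) = (5/6)(4/5)(3/4) = 1/2.
Weighting by the prior gives 1/7 · 0 = 0, 3/14 · 0 = 0, 2/7 · 1/20 = 1/70, 3/14 · 1/5 = 3/70, 1/7 · 1/2 = 1/14; summing to 9/70.
Dividing through by the total gives posterior P(r = 1 | data) = 0, P(r = 2 | data) = 0, P(r = 3 | data) = 1/9, P(r = 4 | data) = 1/3, P(r = 5 | data) = 5/9.
Averaging over the posterior, P(blue next | data) = (1)(1/9) + (2/3)(1/3) + (1/3)(5/9) = 14/27.

0.5185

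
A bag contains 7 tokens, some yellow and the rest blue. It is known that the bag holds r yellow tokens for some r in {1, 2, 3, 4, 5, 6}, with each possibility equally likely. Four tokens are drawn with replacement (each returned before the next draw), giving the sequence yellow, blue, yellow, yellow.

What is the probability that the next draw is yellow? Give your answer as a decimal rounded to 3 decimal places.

0.655

Compute the likelihood of the observed sequence for each case: P(data | r = 1) = (1/7)(6/7)(1/7)(1/7) = 0.002499; P(data | r = 2) = (2/7)(5/7)(2/7)(2/7) = 0.01666; P(data | r = 3) = (3/7)(4/7)(3/7)(3/7) = 0.044981; P(data | r = 4) = (4/7)(3/7)(4/7)(4/7) = 0.079967; P(data | r = 5) = (5/7)(2/7)(5/7)(5/7) = 0.10412; P(data | r = 6) = (6/7)(1/7)(6/7)(6/7) = 0.089963.
The prior-weighted likelihoods are 1/6 · 0.002499 = 0.00041649, 1/6 · 0.01666 = 0.0027766, 1/6 · 0.044981 = 0.0074969, 1/6 · 0.079967 = 0.013328, 1/6 · 0.10412 = 0.017354, 1/6 · 0.089963 = 0.014994; with total 0.056365.
Normalising, the posterior is P(r = 1 | data) = 0.0073892, P(r = 2 | data) = 0.049261, P(r = 3 | data) = 0.133, P(r = 4 | data) = 0.23645, P(r = 5 | data) = 0.30788, P(r = 6 | data) = 0.26601.
So P(yellow next | data) = Σ P(yellow next | H) P(H | data) = (1/7)(0.0073892) + (2/7)(0.049261) + (3/7)(0.133) + (4/7)(0.23645) + (5/7)(0.30788) + (6/7)(0.26601) = 0.65517.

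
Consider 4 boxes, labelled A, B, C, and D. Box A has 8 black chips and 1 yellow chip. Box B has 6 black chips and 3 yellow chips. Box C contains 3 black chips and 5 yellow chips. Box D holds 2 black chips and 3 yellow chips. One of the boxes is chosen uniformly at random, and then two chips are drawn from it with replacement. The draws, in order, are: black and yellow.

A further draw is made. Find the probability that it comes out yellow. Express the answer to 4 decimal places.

0.4722

For each hypothesis, P(data | H) works out to: P(data | box A) = (8/9)(1/9) = 0.098765; P(data | box B) = (6/9)(3/9) = 0.22222; P(data | box C) = (3/8)(5/8) = 0.23438; P(data | box D) = (2/5)(3/5) = 0.24.
Weighting by the prior gives 1/4 · 0.098765 = 0.024691, 1/4 · 0.22222 = 0.055556, 1/4 · 0.23438 = 0.058594, 1/4 · 0.24 = 0.06; with total 0.19884.
Normalising, the posterior is P(box A | data) = 0.12418, P(box B | data) = 0.2794, P(box C | data) = 0.29468, P(box D | data) = 0.30175.
The predictive probability is P(yellow next | data) = (1/9)(0.12418) + (1/3)(0.2794) + (5/8)(0.29468) + (3/5)(0.30175) = 0.47215.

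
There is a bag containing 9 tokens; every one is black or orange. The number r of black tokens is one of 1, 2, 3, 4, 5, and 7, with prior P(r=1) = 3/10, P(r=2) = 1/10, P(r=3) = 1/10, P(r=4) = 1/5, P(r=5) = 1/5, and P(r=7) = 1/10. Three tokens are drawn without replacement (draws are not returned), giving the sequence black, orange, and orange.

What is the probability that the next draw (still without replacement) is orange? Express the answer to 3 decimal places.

0.657

Compute the likelihood of the observed sequence for each case: P(data | r = 1) = (1/9)(8/8)(7/7) = 1/9; P(data | r = 2) = (2/9)(7/8)(6/7) = 1/6; P(data | r = 3) = (3/9)(6/8)(5/7) = 5/28; P(data | r = 4) = (4/9)(5/8)(4/7) = 10/63; P(data | r = 5) = (5/9)(4/8)(3/7) = 5/42; P(data | r = 7) = (7/9)(2/8)(1/7) = 1/36.
The prior-weighted likelihoods are 3/10 · 1/9 = 1/30, 1/10 · 1/6 = 1/60, 1/10 · 5/28 = 1/56, 1/5 · 10/63 = 2/63, 1/5 · 5/42 = 1/42, 1/10 · 1/36 = 1/360; summing to 53/420.
The posterior is then P(r = 1 | data) = 14/53, P(r = 2 | data) = 7/53, P(r = 3 | data) = 15/106, P(r = 4 | data) = 40/159, P(r = 5 | data) = 10/53, P(r = 7 | data) = 7/318.
The predictive probability is P(orange next | data) = (1)(14/53) + (5/6)(7/53) + (2/3)(15/106) + (1/2)(40/159) + (1/3)(10/53) + (0)(7/318) = 209/318.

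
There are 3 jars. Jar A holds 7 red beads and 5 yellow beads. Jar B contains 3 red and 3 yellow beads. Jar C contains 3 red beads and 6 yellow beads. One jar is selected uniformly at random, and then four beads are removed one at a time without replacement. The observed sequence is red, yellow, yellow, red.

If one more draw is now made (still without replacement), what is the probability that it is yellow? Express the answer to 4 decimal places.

Under each hypothesis, the probability of the observed sequence is: P(data | jar A) = (7/12)(5/11)(4/10)(6/9) = 0.070707; P(data | jar B) = (3/6)(3/5)(2/4)(2/3) = 0.1; P(data | jar C) = (3/9)(6/8)(5/7)(2/6) = 0.059524.
The prior-weighted likelihoods are 1/3 · 0.070707 = 0.023569, 1/3 · 0.1 = 0.033333, 1/3 · 0.059524 = 0.019841; these sum to 0.076744.
Normalising, the posterior is P(jar A | data) = 0.30711, P(jar B | data) = 0.43435, P(jar C | data) = 0.25854.
Averaging over the posterior, P(yellow next | data) = (3/8)(0.30711) + (1/2)(0.43435) + (4/5)(0.25854) = 0.53917.

0.5392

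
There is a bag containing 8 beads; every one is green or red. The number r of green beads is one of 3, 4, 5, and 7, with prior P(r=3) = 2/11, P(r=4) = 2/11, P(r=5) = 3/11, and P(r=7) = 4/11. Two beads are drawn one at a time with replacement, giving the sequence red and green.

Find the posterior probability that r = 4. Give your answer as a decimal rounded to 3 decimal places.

Under each hypothesis, the probability of the observed sequence is: P(data | r = 3) = (5/8)(3/8) = 15/64; P(data | r = 4) = (4/8)(4/8) = 1/4; P(data | r = 5) = (3/8)(5/8) = 15/64; P(data | r = 7) = (1/8)(7/8) = 7/64.
Weighting by the prior gives 2/11 · 15/64 = 15/352, 2/11 · 1/4 = 1/22, 3/11 · 15/64 = 45/704, 4/11 · 7/64 = 7/176; these sum to 135/704.
Hence P(r = 4 | data) = (1/22) / (135/704) = 32/135.

0.237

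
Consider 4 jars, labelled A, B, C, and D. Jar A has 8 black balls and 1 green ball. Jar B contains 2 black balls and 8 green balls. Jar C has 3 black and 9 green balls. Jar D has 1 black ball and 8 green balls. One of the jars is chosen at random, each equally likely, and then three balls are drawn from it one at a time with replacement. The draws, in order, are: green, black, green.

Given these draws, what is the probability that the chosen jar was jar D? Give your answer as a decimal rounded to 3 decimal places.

0.239

For each hypothesis, P(data | H) works out to: P(data | jar A) = (1/9)(8/9)(1/9) = 0.010974; P(data | jar B) = (8/10)(2/10)(8/10) = 0.128; P(data | jar C) = (9/12)(3/12)(9/12) = 0.14062; P(data | jar D) = (8/9)(1/9)(8/9) = 0.087791.
Weighting by the prior gives 1/4 · 0.010974 = 0.0027435, 1/4 · 0.128 = 0.032, 1/4 · 0.14062 = 0.035156, 1/4 · 0.087791 = 0.021948; these sum to 0.091848.
By Bayes' rule, P(jar D | data) = (0.021948) / (0.091848) = 0.23896.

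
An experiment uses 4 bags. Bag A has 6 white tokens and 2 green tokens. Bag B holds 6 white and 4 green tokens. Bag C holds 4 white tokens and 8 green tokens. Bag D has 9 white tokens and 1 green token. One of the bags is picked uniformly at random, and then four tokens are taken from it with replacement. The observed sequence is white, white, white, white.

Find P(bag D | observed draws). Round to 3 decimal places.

Under each hypothesis, the probability of the observed sequence is: P(data | bag A) = (6/8)(6/8)(6/8)(6/8) = 0.31641; P(data | bag B) = (6/10)(6/10)(6/10)(6/10) = 0.1296; P(data | bag C) = (4/12)(4/12)(4/12)(4/12) = 0.012346; P(data | bag D) = (9/10)(9/10)(9/10)(9/10) = 0.6561.
Multiplying each by its prior: 1/4 · 0.31641 = 0.079102, 1/4 · 0.1296 = 0.0324, 1/4 · 0.012346 = 0.0030864, 1/4 · 0.6561 = 0.16403; with total 0.27861.
Hence P(bag D | data) = (0.16403) / (0.27861) = 0.58872.

0.589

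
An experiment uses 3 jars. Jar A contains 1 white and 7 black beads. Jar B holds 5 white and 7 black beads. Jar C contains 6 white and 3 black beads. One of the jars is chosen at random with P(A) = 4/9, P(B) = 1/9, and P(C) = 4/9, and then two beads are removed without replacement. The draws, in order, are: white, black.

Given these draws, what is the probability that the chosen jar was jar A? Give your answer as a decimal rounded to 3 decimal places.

0.283

Compute the likelihood of the observed sequence for each case: P(data | jar A) = (1/8)(7/7) = 0.125; P(data | jar B) = (5/12)(7/11) = 0.26515; P(data | jar C) = (6/9)(3/8) = 0.25.
Weighting by the prior gives 4/9 · 0.125 = 0.055556, 1/9 · 0.26515 = 0.029461, 4/9 · 0.25 = 0.11111; these sum to 0.19613.
By Bayes' rule, P(jar A | data) = (0.055556) / (0.19613) = 0.28326.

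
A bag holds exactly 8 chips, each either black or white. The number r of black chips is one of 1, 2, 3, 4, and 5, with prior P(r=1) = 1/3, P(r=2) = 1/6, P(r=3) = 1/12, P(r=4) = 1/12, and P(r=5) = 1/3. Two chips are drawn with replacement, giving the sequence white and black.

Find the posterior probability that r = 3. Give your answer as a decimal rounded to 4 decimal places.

The likelihood of the observed sequence under each hypothesis: P(data | r = 1) = (7/8)(1/8) = 7/64; P(data | r = 2) = (6/8)(2/8) = 3/16; P(data | r = 3) = (5/8)(3/8) = 15/64; P(data | r = 4) = (4/8)(4/8) = 1/4; P(data | r = 5) = (3/8)(5/8) = 15/64.
Multiplying each by its prior: 1/3 · 7/64 = 7/192, 1/6 · 3/16 = 1/32, 1/12 · 15/64 = 5/256, 1/12 · 1/4 = 1/48, 1/3 · 15/64 = 5/64; with total 143/768.
Therefore the posterior P(r = 3 | data) = (5/256) / (143/768) = 15/143.

0.1049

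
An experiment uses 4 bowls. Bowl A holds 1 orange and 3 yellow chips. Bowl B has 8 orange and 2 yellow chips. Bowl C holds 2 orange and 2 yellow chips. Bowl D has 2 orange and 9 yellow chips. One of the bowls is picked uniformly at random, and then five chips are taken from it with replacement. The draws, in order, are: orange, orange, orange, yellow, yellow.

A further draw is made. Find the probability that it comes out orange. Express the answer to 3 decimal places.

0.541

The likelihood of the observed sequence under each hypothesis: P(data | bowl A) = (1/4)(1/4)(1/4)(3/4)(3/4) = 0.0087891; P(data | bowl B) = (8/10)(8/10)(8/10)(2/10)(2/10) = 0.02048; P(data | bowl C) = (2/4)(2/4)(2/4)(2/4)(2/4) = 0.03125; P(data | bowl D) = (2/11)(2/11)(2/11)(9/11)(9/11) = 0.0040236.
Weighting by the prior gives 1/4 · 0.0087891 = 0.0021973, 1/4 · 0.02048 = 0.00512, 1/4 · 0.03125 = 0.0078125, 1/4 · 0.0040236 = 0.0010059; these sum to 0.016136.
The posterior is then P(bowl A | data) = 0.13617, P(bowl B | data) = 0.31731, P(bowl C | data) = 0.48418, P(bowl D | data) = 0.06234.
So P(orange next | data) = Σ P(orange next | H) P(H | data) = (1/4)(0.13617) + (4/5)(0.31731) + (1/2)(0.48418) + (2/11)(0.06234) = 0.54131.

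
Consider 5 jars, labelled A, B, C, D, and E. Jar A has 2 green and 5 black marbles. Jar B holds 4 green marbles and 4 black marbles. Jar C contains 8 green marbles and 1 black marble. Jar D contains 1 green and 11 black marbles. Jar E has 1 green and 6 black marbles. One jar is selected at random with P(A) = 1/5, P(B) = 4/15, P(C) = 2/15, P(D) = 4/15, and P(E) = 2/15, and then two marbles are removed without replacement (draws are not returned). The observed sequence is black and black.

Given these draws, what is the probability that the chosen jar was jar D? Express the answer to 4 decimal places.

0.4730

Compute the likelihood of the observed sequence for each case: P(data | jar A) = (5/7)(4/6) = 10/21; P(data | jar B) = (4/8)(3/7) = 3/14; P(data | jar C) = (1/9)(0/8) = 0; P(data | jar D) = (11/12)(10/11) = 5/6; P(data | jar E) = (6/7)(5/6) = 5/7.
The prior-weighted likelihoods are 1/5 · 10/21 = 2/21, 4/15 · 3/14 = 2/35, 2/15 · 0 = 0, 4/15 · 5/6 = 2/9, 2/15 · 5/7 = 2/21; with total 148/315.
By Bayes' rule, P(jar D | data) = (2/9) / (148/315) = 35/74.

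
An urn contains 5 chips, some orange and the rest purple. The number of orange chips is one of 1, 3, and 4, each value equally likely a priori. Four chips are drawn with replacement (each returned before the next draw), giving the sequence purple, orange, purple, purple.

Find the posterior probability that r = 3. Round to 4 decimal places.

0.2609

Under each hypothesis, the probability of the observed sequence is: P(data | r = 1) = (4/5)(1/5)(4/5)(4/5) = 0.1024; P(data | r = 3) = (2/5)(3/5)(2/5)(2/5) = 0.0384; P(data | r = 4) = (1/5)(4/5)(1/5)(1/5) = 0.0064.
The prior-weighted likelihoods are 1/3 · 0.1024 = 0.034133, 1/3 · 0.0384 = 0.0128, 1/3 · 0.0064 = 0.0021333; with total 0.049067.
So P(r = 3 | data) = (0.0128) / (0.049067) = 0.26087.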